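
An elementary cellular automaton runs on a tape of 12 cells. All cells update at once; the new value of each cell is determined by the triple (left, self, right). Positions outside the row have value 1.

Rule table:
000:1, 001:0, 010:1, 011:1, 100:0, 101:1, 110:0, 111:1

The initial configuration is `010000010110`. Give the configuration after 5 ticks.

110111011101
101110111011
011101110111
111011101111
110111011111

110111011111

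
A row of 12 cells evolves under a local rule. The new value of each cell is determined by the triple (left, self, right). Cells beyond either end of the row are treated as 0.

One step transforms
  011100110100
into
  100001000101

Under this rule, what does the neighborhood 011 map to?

At position 1 the neighborhood is 011; the next row has 0 there.

0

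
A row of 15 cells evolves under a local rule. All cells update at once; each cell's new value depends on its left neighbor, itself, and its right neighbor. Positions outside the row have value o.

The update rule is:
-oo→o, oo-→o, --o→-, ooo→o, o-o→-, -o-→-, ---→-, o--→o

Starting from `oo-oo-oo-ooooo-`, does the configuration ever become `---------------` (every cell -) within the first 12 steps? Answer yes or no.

oo-oo-oo-ooooo-  (fixed point — unchanged through step 12)
step 12 is oo-oo-oo-ooooo-, still not uniform -

no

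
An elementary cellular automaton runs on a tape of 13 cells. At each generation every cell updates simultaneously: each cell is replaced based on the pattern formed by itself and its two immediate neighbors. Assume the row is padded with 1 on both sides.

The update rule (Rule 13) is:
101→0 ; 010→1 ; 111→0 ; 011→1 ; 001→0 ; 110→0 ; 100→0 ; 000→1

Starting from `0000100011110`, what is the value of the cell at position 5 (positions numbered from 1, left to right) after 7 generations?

1

generation 1: 0110101010000
generation 2: 0100101010110
generation 3: 0100101010100
generation 4: 0100101010100  (fixed point — unchanged through generation 7)
position 5 holds 1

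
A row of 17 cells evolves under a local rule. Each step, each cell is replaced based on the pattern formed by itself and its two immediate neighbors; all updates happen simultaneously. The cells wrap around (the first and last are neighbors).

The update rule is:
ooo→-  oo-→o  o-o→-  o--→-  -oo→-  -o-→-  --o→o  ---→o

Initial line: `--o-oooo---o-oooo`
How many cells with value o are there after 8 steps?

8

-o-----o-oo-----o
---oooo---o-oooo-
ooo---o-oo-----o-
--o-oo---o-oooo--
oo---o-oo-----o-o
-o-oo---o-oooo---
o---o-oo-----o-oo
o-oo---o-oooo----
count of o: 8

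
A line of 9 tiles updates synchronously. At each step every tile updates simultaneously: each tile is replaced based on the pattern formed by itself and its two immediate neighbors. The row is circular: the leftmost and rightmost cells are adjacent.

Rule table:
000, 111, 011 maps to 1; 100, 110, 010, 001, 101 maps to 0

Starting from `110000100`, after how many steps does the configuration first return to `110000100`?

3

100110000
000100110
110000100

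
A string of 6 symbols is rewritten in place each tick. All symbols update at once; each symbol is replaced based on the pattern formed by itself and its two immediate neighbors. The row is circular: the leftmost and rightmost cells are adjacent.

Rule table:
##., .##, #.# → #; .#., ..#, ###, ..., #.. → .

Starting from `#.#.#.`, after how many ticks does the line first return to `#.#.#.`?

.#.#.#
#.#.#.

2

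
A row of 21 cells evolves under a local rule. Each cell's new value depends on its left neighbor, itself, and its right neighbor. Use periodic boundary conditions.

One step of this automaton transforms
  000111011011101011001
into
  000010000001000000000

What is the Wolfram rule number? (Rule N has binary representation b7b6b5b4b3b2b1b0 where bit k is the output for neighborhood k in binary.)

128

position 4: 111 → 1  (bit 7 = 1)
position 5: 110 → 0  (bit 6 = 0)
position 6: 101 → 0  (bit 5 = 0)
position 0: 100 → 0  (bit 4 = 0)
position 3: 011 → 0  (bit 3 = 0)
position 14: 010 → 0  (bit 2 = 0)
position 2: 001 → 0  (bit 1 = 0)
position 1: 000 → 0  (bit 0 = 0)
bits b7..b0 = 10000000 = 128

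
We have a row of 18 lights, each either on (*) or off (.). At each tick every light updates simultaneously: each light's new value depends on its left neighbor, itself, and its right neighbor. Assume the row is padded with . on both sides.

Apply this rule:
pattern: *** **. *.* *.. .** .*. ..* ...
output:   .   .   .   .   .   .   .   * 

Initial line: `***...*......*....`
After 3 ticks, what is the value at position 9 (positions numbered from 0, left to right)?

*

....*...****...***
***...*......*....  (repeats tick 0; period 2)
tick 3: ....*...****...***
position 9 holds *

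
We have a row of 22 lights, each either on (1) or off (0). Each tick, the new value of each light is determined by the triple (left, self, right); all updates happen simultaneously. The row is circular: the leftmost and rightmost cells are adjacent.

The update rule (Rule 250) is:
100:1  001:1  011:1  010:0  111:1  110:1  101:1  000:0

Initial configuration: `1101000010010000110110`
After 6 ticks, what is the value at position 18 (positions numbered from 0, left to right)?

1

1110100101101001111111
1111011011110111111111
1111111111111111111111
1111111111111111111111  (fixed point — unchanged through tick 6)
position 18 holds 1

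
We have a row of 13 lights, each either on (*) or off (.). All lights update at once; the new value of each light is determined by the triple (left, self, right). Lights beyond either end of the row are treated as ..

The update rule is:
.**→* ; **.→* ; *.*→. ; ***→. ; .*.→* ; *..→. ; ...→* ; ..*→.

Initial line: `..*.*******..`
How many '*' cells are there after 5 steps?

*.*.*.....*.*
*.*.*.***.*.*
*.*.*.*.*.*.*
*.*.*.*.*.*.*  (fixed point — unchanged through step 5)
count of *: 7

7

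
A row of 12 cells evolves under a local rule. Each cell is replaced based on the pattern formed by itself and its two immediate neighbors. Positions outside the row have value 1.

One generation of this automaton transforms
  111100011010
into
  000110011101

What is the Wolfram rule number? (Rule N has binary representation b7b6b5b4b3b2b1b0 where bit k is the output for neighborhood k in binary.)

position 0: 111 → 0  (bit 7 = 0)
position 3: 110 → 1  (bit 6 = 1)
position 9: 101 → 1  (bit 5 = 1)
position 4: 100 → 1  (bit 4 = 1)
position 7: 011 → 1  (bit 3 = 1)
position 10: 010 → 0  (bit 2 = 0)
position 6: 001 → 0  (bit 1 = 0)
position 5: 000 → 0  (bit 0 = 0)
bits b7..b0 = 01111000 = 120

120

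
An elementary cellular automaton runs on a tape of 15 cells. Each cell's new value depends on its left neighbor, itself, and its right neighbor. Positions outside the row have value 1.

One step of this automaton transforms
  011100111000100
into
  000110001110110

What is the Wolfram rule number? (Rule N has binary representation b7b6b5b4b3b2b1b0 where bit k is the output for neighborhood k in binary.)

85

position 2: 111 → 0  (bit 7 = 0)
position 3: 110 → 1  (bit 6 = 1)
position 0: 101 → 0  (bit 5 = 0)
position 4: 100 → 1  (bit 4 = 1)
position 1: 011 → 0  (bit 3 = 0)
position 12: 010 → 1  (bit 2 = 1)
position 5: 001 → 0  (bit 1 = 0)
position 10: 000 → 1  (bit 0 = 1)
bits b7..b0 = 01010101 = 85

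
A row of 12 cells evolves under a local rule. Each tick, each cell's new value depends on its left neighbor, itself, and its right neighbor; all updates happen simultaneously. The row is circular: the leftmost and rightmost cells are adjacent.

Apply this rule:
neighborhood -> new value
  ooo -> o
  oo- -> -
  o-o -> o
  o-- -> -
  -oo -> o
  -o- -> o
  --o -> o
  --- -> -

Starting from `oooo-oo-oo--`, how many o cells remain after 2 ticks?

8

tick 1: ooo-oo-oo--o
tick 2: oo-oo-oo--oo
count of o: 8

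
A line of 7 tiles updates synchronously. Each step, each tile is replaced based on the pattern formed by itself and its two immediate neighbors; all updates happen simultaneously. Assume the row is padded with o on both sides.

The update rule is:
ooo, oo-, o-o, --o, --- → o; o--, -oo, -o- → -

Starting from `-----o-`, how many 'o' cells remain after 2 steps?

5

-oooo-o
o-oooo-
count of o: 5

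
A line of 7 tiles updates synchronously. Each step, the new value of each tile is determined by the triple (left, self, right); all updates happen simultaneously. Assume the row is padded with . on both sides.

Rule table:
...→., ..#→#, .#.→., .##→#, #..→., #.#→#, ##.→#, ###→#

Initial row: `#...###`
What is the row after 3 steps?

.######

...####
..#####
.######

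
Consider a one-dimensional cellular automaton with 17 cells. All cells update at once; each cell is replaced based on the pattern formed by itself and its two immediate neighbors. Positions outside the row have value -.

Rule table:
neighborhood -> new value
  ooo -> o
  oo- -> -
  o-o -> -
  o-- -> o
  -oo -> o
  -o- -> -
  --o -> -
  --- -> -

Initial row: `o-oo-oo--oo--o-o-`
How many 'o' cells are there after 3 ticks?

tick 1: --o--o-o-o-o----o
tick 2: ---o--------o----
tick 3: ----o--------o---
count of o: 2

2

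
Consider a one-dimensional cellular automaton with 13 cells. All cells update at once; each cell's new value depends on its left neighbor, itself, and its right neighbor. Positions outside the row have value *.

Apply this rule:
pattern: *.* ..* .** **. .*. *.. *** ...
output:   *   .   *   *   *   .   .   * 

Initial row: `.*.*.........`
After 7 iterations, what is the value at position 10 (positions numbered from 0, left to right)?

iteration 1: ****.*******.
iteration 2: ...***.....**
iteration 3: .*.*.*.***.*.
iteration 4: ********.****
iteration 5: .......***...
iteration 6: .*****.*.*.*.
iteration 7: **...********
position 10 holds *

*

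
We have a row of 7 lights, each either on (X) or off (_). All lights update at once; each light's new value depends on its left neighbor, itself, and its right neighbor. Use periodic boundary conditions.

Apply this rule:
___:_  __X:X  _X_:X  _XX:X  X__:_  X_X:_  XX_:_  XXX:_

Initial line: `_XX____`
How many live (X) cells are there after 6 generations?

2

generation 1: XX_____
generation 2: X_____X
generation 3: _____XX
generation 4: ____XX_
generation 5: ___XX__
generation 6: __XX___
count of X: 2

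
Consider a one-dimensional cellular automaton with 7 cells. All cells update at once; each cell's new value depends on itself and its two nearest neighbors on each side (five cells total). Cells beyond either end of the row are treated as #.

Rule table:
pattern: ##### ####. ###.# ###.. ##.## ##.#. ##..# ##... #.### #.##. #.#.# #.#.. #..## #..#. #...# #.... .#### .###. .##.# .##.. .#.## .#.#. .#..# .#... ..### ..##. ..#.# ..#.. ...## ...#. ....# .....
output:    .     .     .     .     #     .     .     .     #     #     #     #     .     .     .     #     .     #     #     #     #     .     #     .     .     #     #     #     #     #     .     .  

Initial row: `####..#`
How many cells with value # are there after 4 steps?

4

step 1: .......
step 2: .#....#
step 3: .#.#.#.
step 4: .#.#.##
count of #: 4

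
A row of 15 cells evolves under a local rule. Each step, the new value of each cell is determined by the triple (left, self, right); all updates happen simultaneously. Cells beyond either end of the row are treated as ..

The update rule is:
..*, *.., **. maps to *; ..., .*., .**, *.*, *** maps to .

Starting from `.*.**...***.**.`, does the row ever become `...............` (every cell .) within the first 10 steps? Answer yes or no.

no

*...**.*..*..**
.*.*.*..**.**.*
*.....**.*..*..
.*...*.*..**.*.
*.*.*...**.*..*
.....*.*.*..**.
....*.....**.**
...*.*...*.*..*
..*...*.*...**.
.*.*.*...*.*.**
step 10 is .*.*.*...*.*.**, still not uniform .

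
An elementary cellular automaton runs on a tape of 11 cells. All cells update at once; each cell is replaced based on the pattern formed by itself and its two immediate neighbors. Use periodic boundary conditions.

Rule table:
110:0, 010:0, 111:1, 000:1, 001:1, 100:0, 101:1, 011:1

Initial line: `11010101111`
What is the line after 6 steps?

01111110101

10101011111
01010111111
10101111110
01011111101
10111111010
01111110101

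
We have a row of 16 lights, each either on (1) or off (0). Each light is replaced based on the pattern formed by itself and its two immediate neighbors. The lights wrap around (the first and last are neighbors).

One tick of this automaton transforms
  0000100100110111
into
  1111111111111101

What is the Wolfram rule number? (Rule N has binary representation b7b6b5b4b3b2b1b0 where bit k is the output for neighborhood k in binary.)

position 14: 111 → 0  (bit 7 = 0)
position 11: 110 → 1  (bit 6 = 1)
position 12: 101 → 1  (bit 5 = 1)
position 0: 100 → 1  (bit 4 = 1)
position 10: 011 → 1  (bit 3 = 1)
position 4: 010 → 1  (bit 2 = 1)
position 3: 001 → 1  (bit 1 = 1)
position 1: 000 → 1  (bit 0 = 1)
bits b7..b0 = 01111111 = 127

127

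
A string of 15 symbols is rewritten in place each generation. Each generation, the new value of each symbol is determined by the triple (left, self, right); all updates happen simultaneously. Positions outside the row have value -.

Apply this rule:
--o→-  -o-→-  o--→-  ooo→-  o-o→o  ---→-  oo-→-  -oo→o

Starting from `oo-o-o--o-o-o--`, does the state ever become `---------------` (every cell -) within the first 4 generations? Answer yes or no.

o-o-o----o-o---
-o-o------o----
--o------------
---------------
all cells are - at generation 4

yes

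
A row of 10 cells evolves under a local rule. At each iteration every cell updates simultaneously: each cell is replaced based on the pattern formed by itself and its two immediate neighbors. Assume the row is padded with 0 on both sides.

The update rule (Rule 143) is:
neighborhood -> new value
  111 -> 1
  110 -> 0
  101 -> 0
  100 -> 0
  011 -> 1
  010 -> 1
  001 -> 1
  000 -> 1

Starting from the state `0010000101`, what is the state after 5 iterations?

1110111101
1100111001
1001110011
1011100110
1011001100

1011001100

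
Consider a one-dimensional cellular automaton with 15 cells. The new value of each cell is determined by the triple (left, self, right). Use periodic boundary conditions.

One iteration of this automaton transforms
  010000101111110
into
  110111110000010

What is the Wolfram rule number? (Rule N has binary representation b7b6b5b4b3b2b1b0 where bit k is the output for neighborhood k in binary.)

103

position 9: 111 → 0  (bit 7 = 0)
position 13: 110 → 1  (bit 6 = 1)
position 7: 101 → 1  (bit 5 = 1)
position 2: 100 → 0  (bit 4 = 0)
position 8: 011 → 0  (bit 3 = 0)
position 1: 010 → 1  (bit 2 = 1)
position 0: 001 → 1  (bit 1 = 1)
position 3: 000 → 1  (bit 0 = 1)
bits b7..b0 = 01100111 = 103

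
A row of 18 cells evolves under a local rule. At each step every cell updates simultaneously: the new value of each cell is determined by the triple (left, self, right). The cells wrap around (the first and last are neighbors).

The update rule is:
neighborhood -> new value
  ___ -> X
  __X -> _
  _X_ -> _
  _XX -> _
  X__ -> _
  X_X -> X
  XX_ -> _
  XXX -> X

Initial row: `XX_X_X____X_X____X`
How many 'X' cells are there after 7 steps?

10

X_X_X__XX__X__XX__
_X_X______________
__X__XXXXXXXXXXXXX
______XXXXXXXXXXX_
XXXXX__XXXXXXXXX__
_XXX____XXXXXXX___
__X__XX__XXXXX__XX
count of X: 10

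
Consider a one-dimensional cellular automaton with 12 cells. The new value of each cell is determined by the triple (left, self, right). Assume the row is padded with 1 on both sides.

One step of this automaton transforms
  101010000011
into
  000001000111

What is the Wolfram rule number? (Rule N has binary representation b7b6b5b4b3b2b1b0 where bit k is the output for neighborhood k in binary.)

position 11: 111 → 1  (bit 7 = 1)
position 0: 110 → 0  (bit 6 = 0)
position 1: 101 → 0  (bit 5 = 0)
position 5: 100 → 1  (bit 4 = 1)
position 10: 011 → 1  (bit 3 = 1)
position 2: 010 → 0  (bit 2 = 0)
position 9: 001 → 1  (bit 1 = 1)
position 6: 000 → 0  (bit 0 = 0)
bits b7..b0 = 10011010 = 154

154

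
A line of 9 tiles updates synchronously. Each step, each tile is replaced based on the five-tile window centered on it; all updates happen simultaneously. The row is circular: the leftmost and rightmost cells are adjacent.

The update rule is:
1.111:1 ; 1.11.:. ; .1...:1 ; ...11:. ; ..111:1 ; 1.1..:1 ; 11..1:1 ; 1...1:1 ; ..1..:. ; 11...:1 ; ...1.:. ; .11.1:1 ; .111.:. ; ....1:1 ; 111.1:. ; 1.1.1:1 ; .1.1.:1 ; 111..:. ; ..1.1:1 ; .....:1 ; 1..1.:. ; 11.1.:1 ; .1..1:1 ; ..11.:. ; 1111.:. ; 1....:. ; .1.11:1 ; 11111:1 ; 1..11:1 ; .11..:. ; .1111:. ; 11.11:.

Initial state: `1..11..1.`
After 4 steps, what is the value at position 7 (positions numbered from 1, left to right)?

step 1: 111..1.11
step 2: 1..1.111.
step 3: 11.111..1
step 4: ...1..111
position 7 holds 1

1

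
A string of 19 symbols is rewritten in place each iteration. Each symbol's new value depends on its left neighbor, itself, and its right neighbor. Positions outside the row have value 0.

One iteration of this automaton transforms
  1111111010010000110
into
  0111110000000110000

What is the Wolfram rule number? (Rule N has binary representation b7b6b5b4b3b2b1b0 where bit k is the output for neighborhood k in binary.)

129

position 1: 111 → 1  (bit 7 = 1)
position 6: 110 → 0  (bit 6 = 0)
position 7: 101 → 0  (bit 5 = 0)
position 9: 100 → 0  (bit 4 = 0)
position 0: 011 → 0  (bit 3 = 0)
position 8: 010 → 0  (bit 2 = 0)
position 10: 001 → 0  (bit 1 = 0)
position 13: 000 → 1  (bit 0 = 1)
bits b7..b0 = 10000001 = 129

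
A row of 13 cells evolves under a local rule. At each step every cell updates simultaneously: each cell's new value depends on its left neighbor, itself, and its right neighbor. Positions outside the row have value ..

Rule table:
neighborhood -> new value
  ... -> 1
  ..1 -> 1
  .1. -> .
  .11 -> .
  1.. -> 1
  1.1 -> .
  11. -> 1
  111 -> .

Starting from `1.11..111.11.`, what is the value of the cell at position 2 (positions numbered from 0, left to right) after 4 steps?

step 1: ...111..1..11
step 2: 111..111.11.1
step 3: ..111..1..1..
step 4: 11..111.11.11
position 2 holds .

.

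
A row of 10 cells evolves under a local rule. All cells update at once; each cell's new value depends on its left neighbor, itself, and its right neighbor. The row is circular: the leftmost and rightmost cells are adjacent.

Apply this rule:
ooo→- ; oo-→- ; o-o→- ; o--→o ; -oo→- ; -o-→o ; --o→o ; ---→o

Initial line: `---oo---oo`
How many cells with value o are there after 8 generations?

4

ooo--ooo--
---oo---oo  (repeats generation 0; period 2)
generation 8: ---oo---oo
count of o: 4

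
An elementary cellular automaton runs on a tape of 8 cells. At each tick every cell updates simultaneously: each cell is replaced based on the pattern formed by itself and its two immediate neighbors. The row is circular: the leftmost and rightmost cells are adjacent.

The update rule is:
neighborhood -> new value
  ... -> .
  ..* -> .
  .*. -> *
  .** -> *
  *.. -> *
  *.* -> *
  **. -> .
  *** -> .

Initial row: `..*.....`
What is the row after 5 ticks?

..**..**

..**....
..*.*...
..****..
..*...*.
..**..**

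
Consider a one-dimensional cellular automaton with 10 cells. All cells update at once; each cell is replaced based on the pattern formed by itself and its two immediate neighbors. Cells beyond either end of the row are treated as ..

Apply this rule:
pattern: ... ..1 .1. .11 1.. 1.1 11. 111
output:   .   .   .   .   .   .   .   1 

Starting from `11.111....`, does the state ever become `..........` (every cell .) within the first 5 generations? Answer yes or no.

yes

....1.....
..........
all cells are . at generation 2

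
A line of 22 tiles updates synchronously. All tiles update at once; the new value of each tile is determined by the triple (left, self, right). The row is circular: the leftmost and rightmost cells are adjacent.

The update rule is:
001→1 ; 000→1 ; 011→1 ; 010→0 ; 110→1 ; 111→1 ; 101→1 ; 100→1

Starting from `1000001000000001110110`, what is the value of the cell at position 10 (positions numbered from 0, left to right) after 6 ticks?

1

tick 1: 0111110111111111111111
tick 2: 1111111111111111111111
tick 3: 1111111111111111111111  (fixed point — unchanged through tick 6)
position 10 holds 1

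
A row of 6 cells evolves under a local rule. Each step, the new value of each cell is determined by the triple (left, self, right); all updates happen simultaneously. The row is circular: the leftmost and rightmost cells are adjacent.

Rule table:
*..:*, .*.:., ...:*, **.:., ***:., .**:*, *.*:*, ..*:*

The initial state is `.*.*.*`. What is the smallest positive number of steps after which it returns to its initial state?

2

*.*.*.
.*.*.*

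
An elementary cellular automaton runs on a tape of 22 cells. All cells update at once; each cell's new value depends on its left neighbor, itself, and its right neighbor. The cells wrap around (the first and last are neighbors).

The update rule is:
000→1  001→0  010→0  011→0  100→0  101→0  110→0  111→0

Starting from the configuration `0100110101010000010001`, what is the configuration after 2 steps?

step 1: 0000000000000111000100
step 2: 1111111111110000010001

1111111111110000010001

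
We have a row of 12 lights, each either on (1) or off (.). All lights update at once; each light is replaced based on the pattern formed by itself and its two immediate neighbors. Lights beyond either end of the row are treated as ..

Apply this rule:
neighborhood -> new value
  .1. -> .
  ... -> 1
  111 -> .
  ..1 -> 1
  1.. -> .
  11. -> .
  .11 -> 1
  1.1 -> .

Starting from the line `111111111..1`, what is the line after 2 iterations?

1.........1.
..11111111..

..11111111..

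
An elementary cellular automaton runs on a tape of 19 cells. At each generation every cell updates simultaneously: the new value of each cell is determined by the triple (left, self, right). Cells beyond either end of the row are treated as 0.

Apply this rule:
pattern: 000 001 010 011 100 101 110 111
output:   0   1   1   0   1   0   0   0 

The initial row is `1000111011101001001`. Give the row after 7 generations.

0010011100000011100

1101000000001111111
0001100000010000000
0010010000111000000
0111111001000100000
1000000111101110000
1100001000000001000
0010011100000011100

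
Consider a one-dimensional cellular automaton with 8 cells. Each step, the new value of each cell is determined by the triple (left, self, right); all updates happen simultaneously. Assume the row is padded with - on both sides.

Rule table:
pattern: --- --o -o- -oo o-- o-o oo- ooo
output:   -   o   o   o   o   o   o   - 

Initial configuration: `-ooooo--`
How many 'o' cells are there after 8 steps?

oo---oo-
ooo-oooo
o-ooo--o
ooo-oooo  (repeats step 2; period 2)
step 8: ooo-oooo
count of o: 7

7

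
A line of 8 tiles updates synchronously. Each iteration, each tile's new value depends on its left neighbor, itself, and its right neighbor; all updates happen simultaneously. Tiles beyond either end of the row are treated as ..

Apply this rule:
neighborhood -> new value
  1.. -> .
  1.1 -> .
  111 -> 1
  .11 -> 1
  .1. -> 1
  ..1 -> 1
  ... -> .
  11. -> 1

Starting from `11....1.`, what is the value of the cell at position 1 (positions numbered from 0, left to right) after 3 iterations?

11...11.
11..111.
11.1111.
position 1 holds 1

1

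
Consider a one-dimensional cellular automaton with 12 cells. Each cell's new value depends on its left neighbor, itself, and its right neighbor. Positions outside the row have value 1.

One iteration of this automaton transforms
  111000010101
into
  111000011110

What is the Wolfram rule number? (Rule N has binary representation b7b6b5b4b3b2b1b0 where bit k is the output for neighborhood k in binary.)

228

position 0: 111 → 1  (bit 7 = 1)
position 2: 110 → 1  (bit 6 = 1)
position 8: 101 → 1  (bit 5 = 1)
position 3: 100 → 0  (bit 4 = 0)
position 11: 011 → 0  (bit 3 = 0)
position 7: 010 → 1  (bit 2 = 1)
position 6: 001 → 0  (bit 1 = 0)
position 4: 000 → 0  (bit 0 = 0)
bits b7..b0 = 11100100 = 228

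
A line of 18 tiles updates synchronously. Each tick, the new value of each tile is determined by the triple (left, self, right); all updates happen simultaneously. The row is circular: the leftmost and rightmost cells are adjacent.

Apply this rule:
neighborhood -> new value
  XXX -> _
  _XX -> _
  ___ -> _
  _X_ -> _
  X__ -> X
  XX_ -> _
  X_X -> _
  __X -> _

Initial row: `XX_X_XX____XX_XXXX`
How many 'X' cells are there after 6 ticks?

1

tick 1: _______X__________
tick 2: ________X_________
tick 3: _________X________
tick 4: __________X_______
tick 5: ___________X______
tick 6: ____________X_____
count of X: 1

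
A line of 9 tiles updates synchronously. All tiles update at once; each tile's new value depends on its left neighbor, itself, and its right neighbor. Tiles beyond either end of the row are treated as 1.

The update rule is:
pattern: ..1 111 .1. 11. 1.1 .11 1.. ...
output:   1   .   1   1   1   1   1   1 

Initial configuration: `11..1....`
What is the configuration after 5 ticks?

.11111111
11.......
.11111111  (repeats tick 1; period 2)
tick 5: .11111111

.11111111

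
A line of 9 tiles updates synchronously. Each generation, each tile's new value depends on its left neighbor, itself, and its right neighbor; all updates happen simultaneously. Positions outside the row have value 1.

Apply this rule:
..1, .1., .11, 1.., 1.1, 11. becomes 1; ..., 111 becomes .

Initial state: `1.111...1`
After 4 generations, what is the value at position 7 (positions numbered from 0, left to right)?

111.11.11
..111111.
111....11
..11..11.
position 7 holds 1

1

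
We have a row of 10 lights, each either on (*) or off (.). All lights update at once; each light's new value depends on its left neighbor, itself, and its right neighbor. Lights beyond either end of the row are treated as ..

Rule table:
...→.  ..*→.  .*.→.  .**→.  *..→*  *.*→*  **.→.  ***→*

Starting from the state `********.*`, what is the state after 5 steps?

......*.*.

.******.*.
..****.*.*
...**.*.*.
.....*.*.*
......*.*.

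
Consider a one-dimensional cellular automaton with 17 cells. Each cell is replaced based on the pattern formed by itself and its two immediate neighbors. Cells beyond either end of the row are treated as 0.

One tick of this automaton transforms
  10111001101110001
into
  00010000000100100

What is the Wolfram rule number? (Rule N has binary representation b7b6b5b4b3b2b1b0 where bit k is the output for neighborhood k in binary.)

129

position 3: 111 → 1  (bit 7 = 1)
position 4: 110 → 0  (bit 6 = 0)
position 1: 101 → 0  (bit 5 = 0)
position 5: 100 → 0  (bit 4 = 0)
position 2: 011 → 0  (bit 3 = 0)
position 0: 010 → 0  (bit 2 = 0)
position 6: 001 → 0  (bit 1 = 0)
position 14: 000 → 1  (bit 0 = 1)
bits b7..b0 = 10000001 = 129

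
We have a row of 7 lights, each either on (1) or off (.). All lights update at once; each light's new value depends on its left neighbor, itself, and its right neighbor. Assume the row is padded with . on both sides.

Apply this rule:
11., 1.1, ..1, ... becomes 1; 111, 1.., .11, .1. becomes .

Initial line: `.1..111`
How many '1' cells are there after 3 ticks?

1..1..1
..1..1.
11..1..
count of 1: 3

3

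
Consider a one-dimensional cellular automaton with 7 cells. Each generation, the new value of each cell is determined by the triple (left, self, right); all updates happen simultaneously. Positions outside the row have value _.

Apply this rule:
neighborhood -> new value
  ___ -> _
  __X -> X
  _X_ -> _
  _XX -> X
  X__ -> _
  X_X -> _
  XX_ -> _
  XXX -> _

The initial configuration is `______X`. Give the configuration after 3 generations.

___X___

_____X_
____X__
___X___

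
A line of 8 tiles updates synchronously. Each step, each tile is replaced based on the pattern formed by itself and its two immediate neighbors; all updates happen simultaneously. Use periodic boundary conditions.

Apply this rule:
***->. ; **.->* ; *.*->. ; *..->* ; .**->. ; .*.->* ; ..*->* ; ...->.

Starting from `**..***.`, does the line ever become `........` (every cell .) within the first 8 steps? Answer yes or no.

step 1: .***..*.
step 2: *..*****
step 3: ***.....
step 4: ..**...*
step 5: **.**.**
step 6: .*..*...
step 7: ******..
step 8: .....***
step 8 is .....***, still not uniform .

no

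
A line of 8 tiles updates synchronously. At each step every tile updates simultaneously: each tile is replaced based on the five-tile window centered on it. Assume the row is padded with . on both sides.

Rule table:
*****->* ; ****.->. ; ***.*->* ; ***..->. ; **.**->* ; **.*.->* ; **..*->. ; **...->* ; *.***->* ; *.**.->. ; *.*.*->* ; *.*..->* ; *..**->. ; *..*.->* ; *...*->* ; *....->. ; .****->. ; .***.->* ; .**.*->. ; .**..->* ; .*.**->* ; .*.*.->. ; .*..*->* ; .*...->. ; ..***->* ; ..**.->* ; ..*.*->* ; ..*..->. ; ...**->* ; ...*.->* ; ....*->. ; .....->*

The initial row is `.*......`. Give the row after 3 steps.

.***.*.*

step 1: *...****
step 2: ..***...
step 3: .***.*.*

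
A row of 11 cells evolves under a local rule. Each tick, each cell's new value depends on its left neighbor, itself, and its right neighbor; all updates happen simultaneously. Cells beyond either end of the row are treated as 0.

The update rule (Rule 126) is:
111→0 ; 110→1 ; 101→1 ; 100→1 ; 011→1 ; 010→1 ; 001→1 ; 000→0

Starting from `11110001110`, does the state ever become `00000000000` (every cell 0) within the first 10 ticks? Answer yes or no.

no

10011011011
11111111111
10000000001
11000000011
11100000111
10110001101
11111011111
10001110001
11011011011
11111111111
tick 10 is 11111111111, still not uniform 0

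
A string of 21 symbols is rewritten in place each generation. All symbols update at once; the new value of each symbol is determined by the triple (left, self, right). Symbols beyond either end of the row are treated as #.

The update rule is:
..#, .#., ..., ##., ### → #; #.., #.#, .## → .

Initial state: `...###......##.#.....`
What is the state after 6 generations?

..#..#.#.#.#.#.#.#.#.

.##.##.#####.#.#.####
..#..#..####.#.#..###
.##.##.#.###.#.#.#.##
..#..#.#..##.#.#.#..#
.##.##.#.#.#.#.#.#.#.
..#..#.#.#.#.#.#.#.#.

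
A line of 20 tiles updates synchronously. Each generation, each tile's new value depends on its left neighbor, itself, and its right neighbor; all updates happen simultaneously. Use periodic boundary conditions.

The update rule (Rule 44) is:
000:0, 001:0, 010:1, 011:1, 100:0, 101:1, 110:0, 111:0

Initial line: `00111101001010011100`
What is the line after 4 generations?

00100011001110010000
00100010001000010000
00100010001000010000  (fixed point — unchanged through generation 4)

00100010001000010000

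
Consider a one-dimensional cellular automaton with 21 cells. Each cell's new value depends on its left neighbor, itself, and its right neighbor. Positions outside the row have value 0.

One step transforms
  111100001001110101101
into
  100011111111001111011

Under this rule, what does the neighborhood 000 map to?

1

At position 5 the neighborhood is 000; the next row has 1 there.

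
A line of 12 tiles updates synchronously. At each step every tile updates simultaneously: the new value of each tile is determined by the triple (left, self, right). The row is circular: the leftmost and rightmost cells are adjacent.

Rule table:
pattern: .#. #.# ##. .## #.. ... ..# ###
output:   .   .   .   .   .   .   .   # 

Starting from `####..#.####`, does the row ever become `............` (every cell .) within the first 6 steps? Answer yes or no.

###......###
##........##
#..........#
............
all cells are . at step 4

yes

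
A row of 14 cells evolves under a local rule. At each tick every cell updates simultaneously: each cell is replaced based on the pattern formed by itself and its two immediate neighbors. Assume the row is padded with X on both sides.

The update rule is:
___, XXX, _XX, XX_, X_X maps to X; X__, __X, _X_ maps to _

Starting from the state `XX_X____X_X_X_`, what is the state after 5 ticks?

XXX__XX__X_X_X
XXX__XX___X_XX
XXX__XX_X__XXX
XXX__XXX___XXX
XXX__XXX_X_XXX

XXX__XXX_X_XXX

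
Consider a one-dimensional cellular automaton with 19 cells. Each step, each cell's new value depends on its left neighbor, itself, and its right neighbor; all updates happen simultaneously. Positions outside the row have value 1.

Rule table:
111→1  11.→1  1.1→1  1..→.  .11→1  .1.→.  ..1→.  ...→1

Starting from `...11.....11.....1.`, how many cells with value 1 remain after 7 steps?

17

.1.11.111.11.111..1
1.11111111111111..1
1111111111111111..1
1111111111111111..1  (fixed point — unchanged through step 7)
count of 1: 17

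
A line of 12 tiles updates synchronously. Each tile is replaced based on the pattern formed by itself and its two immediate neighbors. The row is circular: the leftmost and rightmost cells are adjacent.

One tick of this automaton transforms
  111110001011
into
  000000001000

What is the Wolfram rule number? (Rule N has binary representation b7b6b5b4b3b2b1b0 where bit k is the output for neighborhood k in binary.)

position 0: 111 → 0  (bit 7 = 0)
position 4: 110 → 0  (bit 6 = 0)
position 9: 101 → 0  (bit 5 = 0)
position 5: 100 → 0  (bit 4 = 0)
position 10: 011 → 0  (bit 3 = 0)
position 8: 010 → 1  (bit 2 = 1)
position 7: 001 → 0  (bit 1 = 0)
position 6: 000 → 0  (bit 0 = 0)
bits b7..b0 = 00000100 = 4

4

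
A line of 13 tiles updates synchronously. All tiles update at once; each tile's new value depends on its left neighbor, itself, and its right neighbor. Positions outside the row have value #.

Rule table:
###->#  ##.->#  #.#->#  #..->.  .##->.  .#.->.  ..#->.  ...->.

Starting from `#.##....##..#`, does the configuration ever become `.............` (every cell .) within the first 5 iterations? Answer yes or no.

##.#.....#...
###..........
###..........  (fixed point — unchanged through iteration 5)
iteration 5 is ###.........., still not uniform .

no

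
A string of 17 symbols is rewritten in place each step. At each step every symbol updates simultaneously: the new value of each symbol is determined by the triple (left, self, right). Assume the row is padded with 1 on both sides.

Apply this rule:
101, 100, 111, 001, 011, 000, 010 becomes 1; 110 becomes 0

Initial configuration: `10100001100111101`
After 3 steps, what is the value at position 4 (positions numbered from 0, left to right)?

1

01111111011111011
11111110111110111
11111101111101111
position 4 holds 1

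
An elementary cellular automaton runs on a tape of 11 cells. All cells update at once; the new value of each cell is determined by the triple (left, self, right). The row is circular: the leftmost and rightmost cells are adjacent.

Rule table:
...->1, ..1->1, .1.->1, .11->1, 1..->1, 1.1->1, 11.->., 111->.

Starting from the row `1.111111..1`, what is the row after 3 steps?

step 1: .11.....111
step 2: 11.111111..
step 3: 1.11.....11

1.11.....11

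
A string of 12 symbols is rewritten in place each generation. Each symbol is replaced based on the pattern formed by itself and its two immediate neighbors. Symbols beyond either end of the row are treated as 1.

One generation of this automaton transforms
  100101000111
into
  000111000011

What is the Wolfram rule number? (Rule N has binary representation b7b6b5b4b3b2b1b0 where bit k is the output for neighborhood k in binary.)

164

position 10: 111 → 1  (bit 7 = 1)
position 0: 110 → 0  (bit 6 = 0)
position 4: 101 → 1  (bit 5 = 1)
position 1: 100 → 0  (bit 4 = 0)
position 9: 011 → 0  (bit 3 = 0)
position 3: 010 → 1  (bit 2 = 1)
position 2: 001 → 0  (bit 1 = 0)
position 7: 000 → 0  (bit 0 = 0)
bits b7..b0 = 10100100 = 164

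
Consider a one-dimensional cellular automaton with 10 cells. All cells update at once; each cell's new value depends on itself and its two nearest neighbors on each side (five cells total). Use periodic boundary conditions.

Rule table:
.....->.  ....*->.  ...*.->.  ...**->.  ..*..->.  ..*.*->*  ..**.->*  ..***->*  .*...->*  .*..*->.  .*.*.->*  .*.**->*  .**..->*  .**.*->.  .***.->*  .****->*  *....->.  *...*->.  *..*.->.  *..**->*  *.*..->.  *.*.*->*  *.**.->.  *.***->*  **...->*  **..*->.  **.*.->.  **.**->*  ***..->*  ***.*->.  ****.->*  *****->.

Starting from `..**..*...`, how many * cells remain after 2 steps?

step 1: ..**...*..
step 2: ..***...*.
count of *: 4

4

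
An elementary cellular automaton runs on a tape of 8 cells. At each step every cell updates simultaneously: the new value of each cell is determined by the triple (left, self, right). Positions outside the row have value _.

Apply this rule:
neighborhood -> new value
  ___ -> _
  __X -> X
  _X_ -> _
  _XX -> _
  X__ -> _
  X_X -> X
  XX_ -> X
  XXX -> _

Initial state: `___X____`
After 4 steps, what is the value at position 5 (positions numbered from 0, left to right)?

step 1: __X_____
step 2: _X______
step 3: X_______
step 4: ________
position 5 holds _

_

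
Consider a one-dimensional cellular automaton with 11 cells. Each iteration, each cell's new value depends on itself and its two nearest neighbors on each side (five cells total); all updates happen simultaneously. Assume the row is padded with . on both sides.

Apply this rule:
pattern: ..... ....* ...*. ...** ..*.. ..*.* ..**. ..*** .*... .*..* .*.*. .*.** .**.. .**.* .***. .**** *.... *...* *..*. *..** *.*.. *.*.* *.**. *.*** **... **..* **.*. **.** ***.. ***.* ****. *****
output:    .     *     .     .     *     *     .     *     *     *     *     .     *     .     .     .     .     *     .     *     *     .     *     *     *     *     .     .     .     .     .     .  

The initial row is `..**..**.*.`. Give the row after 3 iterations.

*..***...**
****..**..*
*...**.**.*

*...**.**.*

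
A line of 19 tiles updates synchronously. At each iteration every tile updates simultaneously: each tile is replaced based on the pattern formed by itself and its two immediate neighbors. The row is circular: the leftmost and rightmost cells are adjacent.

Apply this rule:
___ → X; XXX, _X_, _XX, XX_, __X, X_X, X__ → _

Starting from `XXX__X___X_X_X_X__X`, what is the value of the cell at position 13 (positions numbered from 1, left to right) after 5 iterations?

_______X___________
XXXXXX___XXXXXXXXXX
_______X___________  (repeats iteration 1; period 2)
iteration 5: _______X___________
position 13 holds _

_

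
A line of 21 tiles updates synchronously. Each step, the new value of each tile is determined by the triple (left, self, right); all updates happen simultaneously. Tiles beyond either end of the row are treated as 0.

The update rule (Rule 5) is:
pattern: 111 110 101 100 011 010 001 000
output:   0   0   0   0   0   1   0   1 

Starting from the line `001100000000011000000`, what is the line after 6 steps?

101100000000011000000

100001111111000011111
101100000000011000000
100001111111000011111  (repeats step 1; period 2)
step 6: 101100000000011000000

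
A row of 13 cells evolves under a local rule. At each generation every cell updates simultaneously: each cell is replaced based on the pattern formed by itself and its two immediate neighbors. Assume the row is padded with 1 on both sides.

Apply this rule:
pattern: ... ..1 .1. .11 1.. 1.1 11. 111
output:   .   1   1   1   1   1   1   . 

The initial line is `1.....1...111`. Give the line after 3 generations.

11111111.....

11...111.11..
.11.11.111111
11111111.....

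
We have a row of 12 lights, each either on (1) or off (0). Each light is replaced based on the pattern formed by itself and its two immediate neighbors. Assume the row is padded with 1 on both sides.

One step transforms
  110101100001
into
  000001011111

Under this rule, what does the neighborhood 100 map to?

1

At position 7 the neighborhood is 100; the next row has 1 there.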